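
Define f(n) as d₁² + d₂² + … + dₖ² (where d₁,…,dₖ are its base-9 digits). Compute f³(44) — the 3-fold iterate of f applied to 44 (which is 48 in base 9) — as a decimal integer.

30

44 = (4,8)_9 → 4² + 8² = 16 + 64 = 80
80 = (8,8)_9 → 8² + 8² = 64 + 64 = 128
128 = (1,5,2)_9 → 1² + 5² + 2² = 1 + 25 + 4 = 30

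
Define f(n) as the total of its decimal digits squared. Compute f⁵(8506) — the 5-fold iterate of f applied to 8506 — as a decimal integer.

8506 → 8² + 5² + 0² + 6² = 125
125 → 1² + 2² + 5² = 30
30 → 3² + 0² = 9
9 → 9² = 81
81 → 8² + 1² = 65

65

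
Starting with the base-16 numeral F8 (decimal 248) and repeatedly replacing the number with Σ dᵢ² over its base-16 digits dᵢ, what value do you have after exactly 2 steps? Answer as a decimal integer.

248 = (15,8)_16 → 15² + 8² = 289
289 = (1,2,1)_16 → 1² + 2² + 1² = 6

6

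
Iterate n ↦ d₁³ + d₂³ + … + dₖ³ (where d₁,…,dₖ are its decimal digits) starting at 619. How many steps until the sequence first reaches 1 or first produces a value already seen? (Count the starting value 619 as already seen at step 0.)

619 → 946
946 → 1009
1009 → 730
730 → 370
370 → 370  — 370 repeats.
That took 5 steps.

5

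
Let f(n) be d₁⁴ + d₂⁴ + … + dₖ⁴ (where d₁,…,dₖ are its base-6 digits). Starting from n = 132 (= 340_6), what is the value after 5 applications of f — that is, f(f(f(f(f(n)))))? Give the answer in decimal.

609

132 = (3,4,0)_6 → 337
337 = (1,3,2,1)_6 → 99
99 = (2,4,3)_6 → 353
353 = (1,3,4,5)_6 → 963
963 = (4,2,4,3)_6 → 609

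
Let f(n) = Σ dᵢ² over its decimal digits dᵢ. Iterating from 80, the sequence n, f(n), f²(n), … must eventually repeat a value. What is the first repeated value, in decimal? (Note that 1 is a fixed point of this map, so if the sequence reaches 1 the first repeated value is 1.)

89

80 → 8² + 0² = 64 + 0 = 64
64 → 6² + 4² = 36 + 16 = 52
52 → 5² + 2² = 25 + 4 = 29
29 → 2² + 9² = 4 + 81 = 85
85 → 8² + 5² = 64 + 25 = 89
89 → 8² + 9² = 64 + 81 = 145
145 → 1² + 4² + 5² = 1 + 16 + 25 = 42
42 → 4² + 2² = 16 + 4 = 20
20 → 2² + 0² = 4 + 0 = 4
4 → 4² = 16
16 → 1² + 6² = 1 + 36 = 37
37 → 3² + 7² = 9 + 49 = 58
58 → 5² + 8² = 25 + 64 = 89  — 89 already appeared earlier.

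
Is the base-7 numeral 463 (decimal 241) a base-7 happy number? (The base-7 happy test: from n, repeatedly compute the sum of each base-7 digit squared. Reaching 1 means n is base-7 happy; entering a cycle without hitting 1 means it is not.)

241 = (4,6,3)_7 → 4² + 6² + 3² = 61
61 = (1,1,5)_7 → 1² + 1² + 5² = 27
27 = (3,6)_7 → 3² + 6² = 45
45 = (6,3)_7 → 6² + 3² = 45  — 45 already seen; the sequence cycles without reaching 1.

not base-7 happy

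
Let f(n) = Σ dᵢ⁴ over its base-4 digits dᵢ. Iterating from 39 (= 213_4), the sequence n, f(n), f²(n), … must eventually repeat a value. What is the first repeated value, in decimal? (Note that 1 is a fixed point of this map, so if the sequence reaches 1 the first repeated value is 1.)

39 = (2,1,3)_4 → 2⁴ + 1⁴ + 3⁴ = 98
98 = (1,2,0,2)_4 → 1⁴ + 2⁴ + 0⁴ + 2⁴ = 33
33 = (2,0,1)_4 → 2⁴ + 0⁴ + 1⁴ = 17
17 = (1,0,1)_4 → 1⁴ + 0⁴ + 1⁴ = 2
2 = (2)_4 → 2⁴ = 16
16 = (1,0,0)_4 → 1⁴ + 0⁴ + 0⁴ = 1  — reached the fixed point 1.
1 → 1, so 1 is the first repeated value.

1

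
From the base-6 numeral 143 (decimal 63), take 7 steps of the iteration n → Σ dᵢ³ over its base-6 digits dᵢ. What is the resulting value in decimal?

1

63 = (1,4,3)_6 → 1³ + 4³ + 3³ = 1 + 64 + 27 = 92
92 = (2,3,2)_6 → 2³ + 3³ + 2³ = 8 + 27 + 8 = 43
43 = (1,1,1)_6 → 1³ + 1³ + 1³ = 1 + 1 + 1 = 3
3 = (3)_6 → 3³ = 27
27 = (4,3)_6 → 4³ + 3³ = 64 + 27 = 91
91 = (2,3,1)_6 → 2³ + 3³ + 1³ = 8 + 27 + 1 = 36
36 = (1,0,0)_6 → 1³ + 0³ + 0³ = 1 + 0 + 0 = 1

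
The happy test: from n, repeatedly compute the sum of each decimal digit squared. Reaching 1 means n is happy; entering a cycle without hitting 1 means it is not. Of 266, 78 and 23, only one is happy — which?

266: 266 → 76 → 85 → 89 → 145 → 42 → 20 → 4 → 16 → 37 → 58 → 89  — repeats 89 (not happy)
78: 78 → 113 → 11 → 2 → 4 → 16 → 37 → 58 → 89 → 145 → 42 → 20 → 4  — repeats 4 (not happy)
23: 23 → 13 → 10 → 1  — reaches 1 (happy)

23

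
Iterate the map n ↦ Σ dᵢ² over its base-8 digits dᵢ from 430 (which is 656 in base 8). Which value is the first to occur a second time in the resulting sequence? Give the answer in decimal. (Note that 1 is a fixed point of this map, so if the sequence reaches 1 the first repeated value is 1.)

1

430 = (6,5,6)_8 → 6² + 5² + 6² = 36 + 25 + 36 = 97
97 = (1,4,1)_8 → 1² + 4² + 1² = 1 + 16 + 1 = 18
18 = (2,2)_8 → 2² + 2² = 4 + 4 = 8
8 = (1,0)_8 → 1² + 0² = 1 + 0 = 1  — reached the fixed point 1.
1 → 1, so 1 is the first repeated value.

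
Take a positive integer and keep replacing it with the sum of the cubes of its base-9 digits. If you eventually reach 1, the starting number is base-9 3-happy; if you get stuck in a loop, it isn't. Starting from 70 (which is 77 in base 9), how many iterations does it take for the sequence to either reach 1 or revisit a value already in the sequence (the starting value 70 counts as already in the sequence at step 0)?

70 = (7,7)_9 → 7³ + 7³ = 343 + 343 = 686
686 = (8,4,2)_9 → 8³ + 4³ + 2³ = 512 + 64 + 8 = 584
584 = (7,1,8)_9 → 7³ + 1³ + 8³ = 343 + 1 + 512 = 856
856 = (1,1,5,1)_9 → 1³ + 1³ + 5³ + 1³ = 1 + 1 + 125 + 1 = 128
128 = (1,5,2)_9 → 1³ + 5³ + 2³ = 1 + 125 + 8 = 134
134 = (1,5,8)_9 → 1³ + 5³ + 8³ = 1 + 125 + 512 = 638
638 = (7,7,8)_9 → 7³ + 7³ + 8³ = 343 + 343 + 512 = 1198
1198 = (1,5,7,1)_9 → 1³ + 5³ + 7³ + 1³ = 1 + 125 + 343 + 1 = 470
470 = (5,7,2)_9 → 5³ + 7³ + 2³ = 125 + 343 + 8 = 476
476 = (5,7,8)_9 → 5³ + 7³ + 8³ = 125 + 343 + 512 = 980
980 = (1,3,0,8)_9 → 1³ + 3³ + 0³ + 8³ = 1 + 27 + 0 + 512 = 540
540 = (6,6,0)_9 → 6³ + 6³ + 0³ = 216 + 216 + 0 = 432
432 = (5,3,0)_9 → 5³ + 3³ + 0³ = 125 + 27 + 0 = 152
152 = (1,7,8)_9 → 1³ + 7³ + 8³ = 1 + 343 + 512 = 856  — 856 repeats.
That took 14 steps.

14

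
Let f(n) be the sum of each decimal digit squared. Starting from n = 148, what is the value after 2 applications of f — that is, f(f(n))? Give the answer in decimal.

148 → 1² + 4² + 8² = 1 + 16 + 64 = 81
81 → 8² + 1² = 64 + 1 = 65

65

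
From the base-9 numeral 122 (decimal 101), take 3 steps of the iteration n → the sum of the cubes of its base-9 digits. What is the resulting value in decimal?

101 = (1,2,2)_9 → 1³ + 2³ + 2³ = 17
17 = (1,8)_9 → 1³ + 8³ = 513
513 = (6,3,0)_9 → 6³ + 3³ + 0³ = 243

243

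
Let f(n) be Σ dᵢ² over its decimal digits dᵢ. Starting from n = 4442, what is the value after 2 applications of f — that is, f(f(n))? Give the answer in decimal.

29

4442 → 4² + 4² + 4² + 2² = 16 + 16 + 16 + 4 = 52
52 → 5² + 2² = 25 + 4 = 29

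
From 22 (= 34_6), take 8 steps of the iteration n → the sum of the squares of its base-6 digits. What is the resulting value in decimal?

22 = (3,4)_6 → 3² + 4² = 9 + 16 = 25
25 = (4,1)_6 → 4² + 1² = 16 + 1 = 17
17 = (2,5)_6 → 2² + 5² = 4 + 25 = 29
29 = (4,5)_6 → 4² + 5² = 16 + 25 = 41
41 = (1,0,5)_6 → 1² + 0² + 5² = 1 + 0 + 25 = 26
26 = (4,2)_6 → 4² + 2² = 16 + 4 = 20
20 = (3,2)_6 → 3² + 2² = 9 + 4 = 13
13 = (2,1)_6 → 2² + 1² = 4 + 1 = 5

5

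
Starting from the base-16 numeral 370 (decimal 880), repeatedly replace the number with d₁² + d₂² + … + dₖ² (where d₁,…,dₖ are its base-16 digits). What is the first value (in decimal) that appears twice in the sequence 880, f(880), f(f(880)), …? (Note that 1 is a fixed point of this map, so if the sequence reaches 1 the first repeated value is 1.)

146

880 = (3,7,0)_16 → 58
58 = (3,10)_16 → 109
109 = (6,13)_16 → 205
205 = (12,13)_16 → 313
313 = (1,3,9)_16 → 91
91 = (5,11)_16 → 146
146 = (9,2)_16 → 85
85 = (5,5)_16 → 50
50 = (3,2)_16 → 13
13 = (13)_16 → 169
169 = (10,9)_16 → 181
181 = (11,5)_16 → 146  — 146 already appeared earlier.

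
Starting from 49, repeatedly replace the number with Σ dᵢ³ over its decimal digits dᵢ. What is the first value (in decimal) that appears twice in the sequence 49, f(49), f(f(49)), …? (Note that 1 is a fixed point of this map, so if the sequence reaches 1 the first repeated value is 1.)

49 → 4³ + 9³ = 793
793 → 7³ + 9³ + 3³ = 1099
1099 → 1³ + 0³ + 9³ + 9³ = 1459
1459 → 1³ + 4³ + 5³ + 9³ = 919
919 → 9³ + 1³ + 9³ = 1459  — 1459 already appeared earlier.

1459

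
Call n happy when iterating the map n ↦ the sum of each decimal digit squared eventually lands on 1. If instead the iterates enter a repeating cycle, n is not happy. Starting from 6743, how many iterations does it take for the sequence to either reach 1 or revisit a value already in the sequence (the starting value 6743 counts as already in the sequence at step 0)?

11

6743 → 6² + 7² + 4² + 3² = 110
110 → 1² + 1² + 0² = 2
2 → 2² = 4
4 → 4² = 16
16 → 1² + 6² = 37
37 → 3² + 7² = 58
58 → 5² + 8² = 89
89 → 8² + 9² = 145
145 → 1² + 4² + 5² = 42
42 → 4² + 2² = 20
20 → 2² + 0² = 4  — 4 repeats.
That took 11 steps.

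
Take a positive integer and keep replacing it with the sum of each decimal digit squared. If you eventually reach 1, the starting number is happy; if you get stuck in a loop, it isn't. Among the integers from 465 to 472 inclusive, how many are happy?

1

465: 465 → 77 → 98 → 145 → 42 → 20 → 4 → 16 → 37 → 58 → 89 → 145  — not happy
466: 466 → 88 → 128 → 69 → 117 → 51 → 26 → 40 → 16 → 37 → 58 → 89 → 145 → 42 → 20 → 4 → 16  — not happy
467: 467 → 101 → 2 → 4 → 16 → 37 → 58 → 89 → 145 → 42 → 20 → 4  — not happy
468: 468 → 116 → 38 → 73 → 58 → 89 → 145 → 42 → 20 → 4 → 16 → 37 → 58  — not happy
469: 469 → 133 → 19 → 82 → 68 → 100 → 1  — happy
470: 470 → 65 → 61 → 37 → 58 → 89 → 145 → 42 → 20 → 4 → 16 → 37  — not happy
471: 471 → 66 → 72 → 53 → 34 → 25 → 29 → 85 → 89 → 145 → 42 → 20 → 4 → 16 → 37 → 58 → 89  — not happy
472: 472 → 69 → 117 → 51 → 26 → 40 → 16 → 37 → 58 → 89 → 145 → 42 → 20 → 4 → 16  — not happy
happy: 469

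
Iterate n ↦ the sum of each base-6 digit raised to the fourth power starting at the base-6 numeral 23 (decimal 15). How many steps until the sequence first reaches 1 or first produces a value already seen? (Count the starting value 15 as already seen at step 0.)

15 = (2,3)_6 → 2⁴ + 3⁴ = 97
97 = (2,4,1)_6 → 2⁴ + 4⁴ + 1⁴ = 273
273 = (1,1,3,3)_6 → 1⁴ + 1⁴ + 3⁴ + 3⁴ = 164
164 = (4,3,2)_6 → 4⁴ + 3⁴ + 2⁴ = 353
353 = (1,3,4,5)_6 → 1⁴ + 3⁴ + 4⁴ + 5⁴ = 963
963 = (4,2,4,3)_6 → 4⁴ + 2⁴ + 4⁴ + 3⁴ = 609
609 = (2,4,5,3)_6 → 2⁴ + 4⁴ + 5⁴ + 3⁴ = 978
978 = (4,3,1,0)_6 → 4⁴ + 3⁴ + 1⁴ + 0⁴ = 338
338 = (1,3,2,2)_6 → 1⁴ + 3⁴ + 2⁴ + 2⁴ = 114
114 = (3,1,0)_6 → 3⁴ + 1⁴ + 0⁴ = 82
82 = (2,1,4)_6 → 2⁴ + 1⁴ + 4⁴ = 273  — 273 repeats.
That took 11 steps.

11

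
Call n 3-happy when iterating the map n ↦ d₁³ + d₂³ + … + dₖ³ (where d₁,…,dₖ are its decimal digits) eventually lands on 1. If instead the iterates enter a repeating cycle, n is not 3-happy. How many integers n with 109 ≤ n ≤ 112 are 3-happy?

1

109: 109 → 730 → 370 → 370  — not 3-happy
110: 110 → 2 → 8 → 512 → 134 → 92 → 737 → 713 → 371 → 371  — not 3-happy
111: 111 → 3 → 27 → 351 → 153 → 153  — not 3-happy
112: 112 → 10 → 1  — 3-happy
3-happy: 112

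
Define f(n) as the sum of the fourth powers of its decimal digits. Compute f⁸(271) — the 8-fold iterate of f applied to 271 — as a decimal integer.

271 → 2⁴ + 7⁴ + 1⁴ = 16 + 2401 + 1 = 2418
2418 → 2⁴ + 4⁴ + 1⁴ + 8⁴ = 16 + 256 + 1 + 4096 = 4369
4369 → 4⁴ + 3⁴ + 6⁴ + 9⁴ = 256 + 81 + 1296 + 6561 = 8194
8194 → 8⁴ + 1⁴ + 9⁴ + 4⁴ = 4096 + 1 + 6561 + 256 = 10914
10914 → 1⁴ + 0⁴ + 9⁴ + 1⁴ + 4⁴ = 1 + 0 + 6561 + 1 + 256 = 6819
6819 → 6⁴ + 8⁴ + 1⁴ + 9⁴ = 1296 + 4096 + 1 + 6561 = 11954
11954 → 1⁴ + 1⁴ + 9⁴ + 5⁴ + 4⁴ = 1 + 1 + 6561 + 625 + 256 = 7444
7444 → 7⁴ + 4⁴ + 4⁴ + 4⁴ = 2401 + 256 + 256 + 256 = 3169

3169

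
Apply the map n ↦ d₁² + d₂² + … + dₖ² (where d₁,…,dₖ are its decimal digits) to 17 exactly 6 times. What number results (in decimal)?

17 → 1² + 7² = 50
50 → 5² + 0² = 25
25 → 2² + 5² = 29
29 → 2² + 9² = 85
85 → 8² + 5² = 89
89 → 8² + 9² = 145

145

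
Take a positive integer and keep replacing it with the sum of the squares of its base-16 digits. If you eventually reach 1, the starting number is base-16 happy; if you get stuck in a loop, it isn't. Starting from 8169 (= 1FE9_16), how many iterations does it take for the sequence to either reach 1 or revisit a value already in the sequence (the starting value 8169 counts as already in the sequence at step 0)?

10

8169 = (1,15,14,9)_16 → 1² + 15² + 14² + 9² = 503
503 = (1,15,7)_16 → 1² + 15² + 7² = 275
275 = (1,1,3)_16 → 1² + 1² + 3² = 11
11 = (11)_16 → 11² = 121
121 = (7,9)_16 → 7² + 9² = 130
130 = (8,2)_16 → 8² + 2² = 68
68 = (4,4)_16 → 4² + 4² = 32
32 = (2,0)_16 → 2² + 0² = 4
4 = (4)_16 → 4² = 16
16 = (1,0)_16 → 1² + 0² = 1  — reached 1.
That took 10 steps.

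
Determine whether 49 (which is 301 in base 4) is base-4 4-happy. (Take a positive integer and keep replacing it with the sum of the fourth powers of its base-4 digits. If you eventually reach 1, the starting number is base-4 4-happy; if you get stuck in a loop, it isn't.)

base-4 4-happy

49 = (3,0,1)_4 → 3⁴ + 0⁴ + 1⁴ = 82
82 = (1,1,0,2)_4 → 1⁴ + 1⁴ + 0⁴ + 2⁴ = 18
18 = (1,0,2)_4 → 1⁴ + 0⁴ + 2⁴ = 17
17 = (1,0,1)_4 → 1⁴ + 0⁴ + 1⁴ = 2
2 = (2)_4 → 2⁴ = 16
16 = (1,0,0)_4 → 1⁴ + 0⁴ + 0⁴ = 1  — reached 1.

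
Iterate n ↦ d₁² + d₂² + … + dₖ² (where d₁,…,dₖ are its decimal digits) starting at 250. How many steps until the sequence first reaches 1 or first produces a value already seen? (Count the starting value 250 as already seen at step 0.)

11

250 → 2² + 5² + 0² = 29
29 → 2² + 9² = 85
85 → 8² + 5² = 89
89 → 8² + 9² = 145
145 → 1² + 4² + 5² = 42
42 → 4² + 2² = 20
20 → 2² + 0² = 4
4 → 4² = 16
16 → 1² + 6² = 37
37 → 3² + 7² = 58
58 → 5² + 8² = 89  — 89 repeats.
That took 11 steps.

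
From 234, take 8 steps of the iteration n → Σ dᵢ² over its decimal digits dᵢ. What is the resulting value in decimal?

16

234 → 2² + 3² + 4² = 4 + 9 + 16 = 29
29 → 2² + 9² = 4 + 81 = 85
85 → 8² + 5² = 64 + 25 = 89
89 → 8² + 9² = 64 + 81 = 145
145 → 1² + 4² + 5² = 1 + 16 + 25 = 42
42 → 4² + 2² = 16 + 4 = 20
20 → 2² + 0² = 4 + 0 = 4
4 → 4² = 16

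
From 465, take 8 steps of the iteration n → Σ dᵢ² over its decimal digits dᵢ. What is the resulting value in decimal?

465 → 4² + 6² + 5² = 16 + 36 + 25 = 77
77 → 7² + 7² = 49 + 49 = 98
98 → 9² + 8² = 81 + 64 = 145
145 → 1² + 4² + 5² = 1 + 16 + 25 = 42
42 → 4² + 2² = 16 + 4 = 20
20 → 2² + 0² = 4 + 0 = 4
4 → 4² = 16
16 → 1² + 6² = 1 + 36 = 37

37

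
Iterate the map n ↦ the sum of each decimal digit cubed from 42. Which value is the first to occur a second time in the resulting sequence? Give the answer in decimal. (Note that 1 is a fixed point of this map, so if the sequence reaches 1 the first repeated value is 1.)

153

42 → 4³ + 2³ = 72
72 → 7³ + 2³ = 351
351 → 3³ + 5³ + 1³ = 153
153 → 1³ + 5³ + 3³ = 153  — 153 already appeared earlier.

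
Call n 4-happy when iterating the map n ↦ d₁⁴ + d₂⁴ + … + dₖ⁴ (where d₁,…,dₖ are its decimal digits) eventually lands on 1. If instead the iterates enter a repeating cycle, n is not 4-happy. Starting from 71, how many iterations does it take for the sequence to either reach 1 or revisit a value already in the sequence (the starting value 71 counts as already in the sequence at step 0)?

71 → 7⁴ + 1⁴ = 2401 + 1 = 2402
2402 → 2⁴ + 4⁴ + 0⁴ + 2⁴ = 16 + 256 + 0 + 16 = 288
288 → 2⁴ + 8⁴ + 8⁴ = 16 + 4096 + 4096 = 8208
8208 → 8⁴ + 2⁴ + 0⁴ + 8⁴ = 4096 + 16 + 0 + 4096 = 8208  — 8208 repeats.
That took 4 steps.

4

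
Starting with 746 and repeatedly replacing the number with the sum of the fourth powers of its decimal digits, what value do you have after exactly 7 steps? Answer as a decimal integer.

13139

746 → 7⁴ + 4⁴ + 6⁴ = 2401 + 256 + 1296 = 3953
3953 → 3⁴ + 9⁴ + 5⁴ + 3⁴ = 81 + 6561 + 625 + 81 = 7348
7348 → 7⁴ + 3⁴ + 4⁴ + 8⁴ = 2401 + 81 + 256 + 4096 = 6834
6834 → 6⁴ + 8⁴ + 3⁴ + 4⁴ = 1296 + 4096 + 81 + 256 = 5729
5729 → 5⁴ + 7⁴ + 2⁴ + 9⁴ = 625 + 2401 + 16 + 6561 = 9603
9603 → 9⁴ + 6⁴ + 0⁴ + 3⁴ = 6561 + 1296 + 0 + 81 = 7938
7938 → 7⁴ + 9⁴ + 3⁴ + 8⁴ = 2401 + 6561 + 81 + 4096 = 13139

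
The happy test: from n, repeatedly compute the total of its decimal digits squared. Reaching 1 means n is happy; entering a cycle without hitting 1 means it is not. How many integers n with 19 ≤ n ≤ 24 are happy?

19: 19 → 82 → 68 → 100 → 1  (reaches 1)
20: 20 → 4 → 16 → 37 → 58 → 89 → 145 → 42 → 20  (repeats 20)
21: 21 → 5 → 25 → 29 → 85 → 89 → 145 → 42 → 20 → 4 → 16 → 37 → 58 → 89  (repeats 89)
22: 22 → 8 → 64 → 52 → 29 → 85 → 89 → 145 → 42 → 20 → 4 → 16 → 37 → 58 → 89  (repeats 89)
23: 23 → 13 → 10 → 1  (reaches 1)
24: 24 → 20 → 4 → 16 → 37 → 58 → 89 → 145 → 42 → 20  (repeats 20)
happy: 19, 23

2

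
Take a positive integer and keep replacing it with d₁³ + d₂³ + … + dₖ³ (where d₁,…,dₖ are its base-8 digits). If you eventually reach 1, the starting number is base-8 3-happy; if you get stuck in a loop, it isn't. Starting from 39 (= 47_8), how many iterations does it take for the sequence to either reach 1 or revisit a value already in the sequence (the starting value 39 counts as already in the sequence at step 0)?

39 = (4,7)_8 → 4³ + 7³ = 64 + 343 = 407
407 = (6,2,7)_8 → 6³ + 2³ + 7³ = 216 + 8 + 343 = 567
567 = (1,0,6,7)_8 → 1³ + 0³ + 6³ + 7³ = 1 + 0 + 216 + 343 = 560
560 = (1,0,6,0)_8 → 1³ + 0³ + 6³ + 0³ = 1 + 0 + 216 + 0 = 217
217 = (3,3,1)_8 → 3³ + 3³ + 1³ = 27 + 27 + 1 = 55
55 = (6,7)_8 → 6³ + 7³ = 216 + 343 = 559
559 = (1,0,5,7)_8 → 1³ + 0³ + 5³ + 7³ = 1 + 0 + 125 + 343 = 469
469 = (7,2,5)_8 → 7³ + 2³ + 5³ = 343 + 8 + 125 = 476
476 = (7,3,4)_8 → 7³ + 3³ + 4³ = 343 + 27 + 64 = 434
434 = (6,6,2)_8 → 6³ + 6³ + 2³ = 216 + 216 + 8 = 440
440 = (6,7,0)_8 → 6³ + 7³ + 0³ = 216 + 343 + 0 = 559  — 559 repeats.
That took 11 steps.

11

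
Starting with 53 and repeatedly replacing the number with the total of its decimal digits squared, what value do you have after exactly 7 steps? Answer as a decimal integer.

42

53 → 5² + 3² = 25 + 9 = 34
34 → 3² + 4² = 9 + 16 = 25
25 → 2² + 5² = 4 + 25 = 29
29 → 2² + 9² = 4 + 81 = 85
85 → 8² + 5² = 64 + 25 = 89
89 → 8² + 9² = 64 + 81 = 145
145 → 1² + 4² + 5² = 1 + 16 + 25 = 42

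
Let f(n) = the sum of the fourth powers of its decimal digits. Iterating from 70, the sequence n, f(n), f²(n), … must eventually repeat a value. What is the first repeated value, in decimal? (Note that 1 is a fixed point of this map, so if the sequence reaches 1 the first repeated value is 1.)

13139

70 → 7⁴ + 0⁴ = 2401 + 0 = 2401
2401 → 2⁴ + 4⁴ + 0⁴ + 1⁴ = 16 + 256 + 0 + 1 = 273
273 → 2⁴ + 7⁴ + 3⁴ = 16 + 2401 + 81 = 2498
2498 → 2⁴ + 4⁴ + 9⁴ + 8⁴ = 16 + 256 + 6561 + 4096 = 10929
10929 → 1⁴ + 0⁴ + 9⁴ + 2⁴ + 9⁴ = 1 + 0 + 6561 + 16 + 6561 = 13139
13139 → 1⁴ + 3⁴ + 1⁴ + 3⁴ + 9⁴ = 1 + 81 + 1 + 81 + 6561 = 6725
6725 → 6⁴ + 7⁴ + 2⁴ + 5⁴ = 1296 + 2401 + 16 + 625 = 4338
4338 → 4⁴ + 3⁴ + 3⁴ + 8⁴ = 256 + 81 + 81 + 4096 = 4514
4514 → 4⁴ + 5⁴ + 1⁴ + 4⁴ = 256 + 625 + 1 + 256 = 1138
1138 → 1⁴ + 1⁴ + 3⁴ + 8⁴ = 1 + 1 + 81 + 4096 = 4179
4179 → 4⁴ + 1⁴ + 7⁴ + 9⁴ = 256 + 1 + 2401 + 6561 = 9219
9219 → 9⁴ + 2⁴ + 1⁴ + 9⁴ = 6561 + 16 + 1 + 6561 = 13139  — 13139 already appeared earlier.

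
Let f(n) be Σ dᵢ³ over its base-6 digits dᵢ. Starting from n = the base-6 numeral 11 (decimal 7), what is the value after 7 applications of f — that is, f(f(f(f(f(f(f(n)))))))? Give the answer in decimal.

7 = (1,1)_6 → 1³ + 1³ = 1 + 1 = 2
2 = (2)_6 → 2³ = 8
8 = (1,2)_6 → 1³ + 2³ = 1 + 8 = 9
9 = (1,3)_6 → 1³ + 3³ = 1 + 27 = 28
28 = (4,4)_6 → 4³ + 4³ = 64 + 64 = 128
128 = (3,3,2)_6 → 3³ + 3³ + 2³ = 27 + 27 + 8 = 62
62 = (1,4,2)_6 → 1³ + 4³ + 2³ = 1 + 64 + 8 = 73

73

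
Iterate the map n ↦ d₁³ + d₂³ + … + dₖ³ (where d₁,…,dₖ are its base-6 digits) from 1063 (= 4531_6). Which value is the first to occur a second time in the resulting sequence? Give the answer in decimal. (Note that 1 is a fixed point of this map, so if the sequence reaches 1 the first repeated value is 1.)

9

1063 = (4,5,3,1)_6 → 4³ + 5³ + 3³ + 1³ = 217
217 = (1,0,0,1)_6 → 1³ + 0³ + 0³ + 1³ = 2
2 = (2)_6 → 2³ = 8
8 = (1,2)_6 → 1³ + 2³ = 9
9 = (1,3)_6 → 1³ + 3³ = 28
28 = (4,4)_6 → 4³ + 4³ = 128
128 = (3,3,2)_6 → 3³ + 3³ + 2³ = 62
62 = (1,4,2)_6 → 1³ + 4³ + 2³ = 73
73 = (2,0,1)_6 → 2³ + 0³ + 1³ = 9  — 9 already appeared earlier.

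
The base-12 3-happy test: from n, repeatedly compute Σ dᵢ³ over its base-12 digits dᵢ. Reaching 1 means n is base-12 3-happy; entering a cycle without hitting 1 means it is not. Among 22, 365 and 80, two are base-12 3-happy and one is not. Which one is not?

22: 22 → 1001 → 1672 → 1738 → 1001  — repeats 1001 (not base-12 3-happy)
365: 365 → 349 → 134 → 1339 → 1099 → 1029 → 1073 → 593 → 190 → 1028 → 856 → 1520 → 1728 → 1  — reaches 1 (base-12 3-happy)
80: 80 → 728 → 637 → 190 → 1028 → 856 → 1520 → 1728 → 1  — reaches 1 (base-12 3-happy)

22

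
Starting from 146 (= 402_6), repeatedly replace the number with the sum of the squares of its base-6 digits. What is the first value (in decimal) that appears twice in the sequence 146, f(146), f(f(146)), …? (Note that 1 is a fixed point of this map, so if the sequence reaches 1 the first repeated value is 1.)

146 = (4,0,2)_6 → 4² + 0² + 2² = 16 + 0 + 4 = 20
20 = (3,2)_6 → 3² + 2² = 9 + 4 = 13
13 = (2,1)_6 → 2² + 1² = 4 + 1 = 5
5 = (5)_6 → 5² = 25
25 = (4,1)_6 → 4² + 1² = 16 + 1 = 17
17 = (2,5)_6 → 2² + 5² = 4 + 25 = 29
29 = (4,5)_6 → 4² + 5² = 16 + 25 = 41
41 = (1,0,5)_6 → 1² + 0² + 5² = 1 + 0 + 25 = 26
26 = (4,2)_6 → 4² + 2² = 16 + 4 = 20  — 20 already appeared earlier.

20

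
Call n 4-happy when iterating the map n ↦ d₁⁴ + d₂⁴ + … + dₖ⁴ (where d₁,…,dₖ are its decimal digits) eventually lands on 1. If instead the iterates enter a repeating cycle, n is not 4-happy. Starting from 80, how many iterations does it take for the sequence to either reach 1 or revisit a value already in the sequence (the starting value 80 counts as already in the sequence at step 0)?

10

80 → 8⁴ + 0⁴ = 4096 + 0 = 4096
4096 → 4⁴ + 0⁴ + 9⁴ + 6⁴ = 256 + 0 + 6561 + 1296 = 8113
8113 → 8⁴ + 1⁴ + 1⁴ + 3⁴ = 4096 + 1 + 1 + 81 = 4179
4179 → 4⁴ + 1⁴ + 7⁴ + 9⁴ = 256 + 1 + 2401 + 6561 = 9219
9219 → 9⁴ + 2⁴ + 1⁴ + 9⁴ = 6561 + 16 + 1 + 6561 = 13139
13139 → 1⁴ + 3⁴ + 1⁴ + 3⁴ + 9⁴ = 1 + 81 + 1 + 81 + 6561 = 6725
6725 → 6⁴ + 7⁴ + 2⁴ + 5⁴ = 1296 + 2401 + 16 + 625 = 4338
4338 → 4⁴ + 3⁴ + 3⁴ + 8⁴ = 256 + 81 + 81 + 4096 = 4514
4514 → 4⁴ + 5⁴ + 1⁴ + 4⁴ = 256 + 625 + 1 + 256 = 1138
1138 → 1⁴ + 1⁴ + 3⁴ + 8⁴ = 1 + 1 + 81 + 4096 = 4179  — 4179 repeats.
That took 10 steps.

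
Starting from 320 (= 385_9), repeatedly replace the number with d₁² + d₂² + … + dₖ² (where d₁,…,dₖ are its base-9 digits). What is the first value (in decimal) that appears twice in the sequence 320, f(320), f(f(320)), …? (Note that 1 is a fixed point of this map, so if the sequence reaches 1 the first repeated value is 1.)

320 = (3,8,5)_9 → 3² + 8² + 5² = 98
98 = (1,1,8)_9 → 1² + 1² + 8² = 66
66 = (7,3)_9 → 7² + 3² = 58
58 = (6,4)_9 → 6² + 4² = 52
52 = (5,7)_9 → 5² + 7² = 74
74 = (8,2)_9 → 8² + 2² = 68
68 = (7,5)_9 → 7² + 5² = 74  — 74 already appeared earlier.

74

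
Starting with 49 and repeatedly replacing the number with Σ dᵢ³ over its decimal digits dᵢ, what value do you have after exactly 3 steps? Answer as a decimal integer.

1459

49 → 4³ + 9³ = 64 + 729 = 793
793 → 7³ + 9³ + 3³ = 343 + 729 + 27 = 1099
1099 → 1³ + 0³ + 9³ + 9³ = 1 + 0 + 729 + 729 = 1459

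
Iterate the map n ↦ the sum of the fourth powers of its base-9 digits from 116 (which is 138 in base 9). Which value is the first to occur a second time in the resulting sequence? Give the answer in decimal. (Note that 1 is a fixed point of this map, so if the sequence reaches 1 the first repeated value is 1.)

116 = (1,3,8)_9 → 1⁴ + 3⁴ + 8⁴ = 1 + 81 + 4096 = 4178
4178 = (5,6,5,2)_9 → 5⁴ + 6⁴ + 5⁴ + 2⁴ = 625 + 1296 + 625 + 16 = 2562
2562 = (3,4,5,6)_9 → 3⁴ + 4⁴ + 5⁴ + 6⁴ = 81 + 256 + 625 + 1296 = 2258
2258 = (3,0,7,8)_9 → 3⁴ + 0⁴ + 7⁴ + 8⁴ = 81 + 0 + 2401 + 4096 = 6578
6578 = (1,0,0,1,8)_9 → 1⁴ + 0⁴ + 0⁴ + 1⁴ + 8⁴ = 1 + 0 + 0 + 1 + 4096 = 4098
4098 = (5,5,5,3)_9 → 5⁴ + 5⁴ + 5⁴ + 3⁴ = 625 + 625 + 625 + 81 = 1956
1956 = (2,6,1,3)_9 → 2⁴ + 6⁴ + 1⁴ + 3⁴ = 16 + 1296 + 1 + 81 = 1394
1394 = (1,8,1,8)_9 → 1⁴ + 8⁴ + 1⁴ + 8⁴ = 1 + 4096 + 1 + 4096 = 8194
8194 = (1,2,2,1,4)_9 → 1⁴ + 2⁴ + 2⁴ + 1⁴ + 4⁴ = 1 + 16 + 16 + 1 + 256 = 290
290 = (3,5,2)_9 → 3⁴ + 5⁴ + 2⁴ = 81 + 625 + 16 = 722
722 = (8,8,2)_9 → 8⁴ + 8⁴ + 2⁴ = 4096 + 4096 + 16 = 8208
8208 = (1,2,2,3,0)_9 → 1⁴ + 2⁴ + 2⁴ + 3⁴ + 0⁴ = 1 + 16 + 16 + 81 + 0 = 114
114 = (1,3,6)_9 → 1⁴ + 3⁴ + 6⁴ = 1 + 81 + 1296 = 1378
1378 = (1,8,0,1)_9 → 1⁴ + 8⁴ + 0⁴ + 1⁴ = 1 + 4096 + 0 + 1 = 4098  — 4098 already appeared earlier.

4098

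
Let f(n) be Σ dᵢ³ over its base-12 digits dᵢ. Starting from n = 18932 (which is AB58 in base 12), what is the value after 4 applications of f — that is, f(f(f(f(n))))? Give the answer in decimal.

341

18932 = (10,11,5,8)_12 → 10³ + 11³ + 5³ + 8³ = 2968
2968 = (1,8,7,4)_12 → 1³ + 8³ + 7³ + 4³ = 920
920 = (6,4,8)_12 → 6³ + 4³ + 8³ = 792
792 = (5,6,0)_12 → 5³ + 6³ + 0³ = 341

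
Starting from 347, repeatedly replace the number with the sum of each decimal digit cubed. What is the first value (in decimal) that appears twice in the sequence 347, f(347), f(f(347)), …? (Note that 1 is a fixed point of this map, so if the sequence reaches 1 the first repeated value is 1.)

371

347 → 434
434 → 155
155 → 251
251 → 134
134 → 92
92 → 737
737 → 713
713 → 371
371 → 371  — 371 already appeared earlier.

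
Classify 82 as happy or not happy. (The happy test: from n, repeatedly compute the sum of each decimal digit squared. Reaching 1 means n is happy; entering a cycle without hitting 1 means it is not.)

82 → 8² + 2² = 68
68 → 6² + 8² = 100
100 → 1² + 0² + 0² = 1  — reached 1.

happy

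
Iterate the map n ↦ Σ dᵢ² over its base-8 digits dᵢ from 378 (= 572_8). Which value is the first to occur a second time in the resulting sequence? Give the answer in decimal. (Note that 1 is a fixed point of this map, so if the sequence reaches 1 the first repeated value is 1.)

378 = (5,7,2)_8 → 5² + 7² + 2² = 25 + 49 + 4 = 78
78 = (1,1,6)_8 → 1² + 1² + 6² = 1 + 1 + 36 = 38
38 = (4,6)_8 → 4² + 6² = 16 + 36 = 52
52 = (6,4)_8 → 6² + 4² = 36 + 16 = 52  — 52 already appeared earlier.

52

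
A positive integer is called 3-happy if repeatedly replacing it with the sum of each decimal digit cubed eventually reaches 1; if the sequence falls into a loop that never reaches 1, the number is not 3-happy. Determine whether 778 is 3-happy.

778 → 7³ + 7³ + 8³ = 343 + 343 + 512 = 1198
1198 → 1³ + 1³ + 9³ + 8³ = 1 + 1 + 729 + 512 = 1243
1243 → 1³ + 2³ + 4³ + 3³ = 1 + 8 + 64 + 27 = 100
100 → 1³ + 0³ + 0³ = 1 + 0 + 0 = 1  — reached 1.

3-happy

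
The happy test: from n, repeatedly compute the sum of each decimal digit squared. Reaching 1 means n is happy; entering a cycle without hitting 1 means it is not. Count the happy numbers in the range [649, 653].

649: 649 → 133 → 19 → 82 → 68 → 100 → 1  (reaches 1)
650: 650 → 61 → 37 → 58 → 89 → 145 → 42 → 20 → 4 → 16 → 37  (repeats 37)
651: 651 → 62 → 40 → 16 → 37 → 58 → 89 → 145 → 42 → 20 → 4 → 16  (repeats 16)
652: 652 → 65 → 61 → 37 → 58 → 89 → 145 → 42 → 20 → 4 → 16 → 37  (repeats 37)
653: 653 → 70 → 49 → 97 → 130 → 10 → 1  (reaches 1)
happy: 649, 653

2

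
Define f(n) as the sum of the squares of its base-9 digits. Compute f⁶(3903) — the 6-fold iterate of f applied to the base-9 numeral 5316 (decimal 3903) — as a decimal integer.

53

3903 = (5,3,1,6)_9 → 5² + 3² + 1² + 6² = 25 + 9 + 1 + 36 = 71
71 = (7,8)_9 → 7² + 8² = 49 + 64 = 113
113 = (1,3,5)_9 → 1² + 3² + 5² = 1 + 9 + 25 = 35
35 = (3,8)_9 → 3² + 8² = 9 + 64 = 73
73 = (8,1)_9 → 8² + 1² = 64 + 1 = 65
65 = (7,2)_9 → 7² + 2² = 49 + 4 = 53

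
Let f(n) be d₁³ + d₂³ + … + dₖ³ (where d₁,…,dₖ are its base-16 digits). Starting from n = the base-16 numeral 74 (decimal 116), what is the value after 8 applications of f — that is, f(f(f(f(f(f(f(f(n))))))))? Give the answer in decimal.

116 = (7,4)_16 → 7³ + 4³ = 407
407 = (1,9,7)_16 → 1³ + 9³ + 7³ = 1073
1073 = (4,3,1)_16 → 4³ + 3³ + 1³ = 92
92 = (5,12)_16 → 5³ + 12³ = 1853
1853 = (7,3,13)_16 → 7³ + 3³ + 13³ = 2567
2567 = (10,0,7)_16 → 10³ + 0³ + 7³ = 1343
1343 = (5,3,15)_16 → 5³ + 3³ + 15³ = 3527
3527 = (13,12,7)_16 → 13³ + 12³ + 7³ = 4268

4268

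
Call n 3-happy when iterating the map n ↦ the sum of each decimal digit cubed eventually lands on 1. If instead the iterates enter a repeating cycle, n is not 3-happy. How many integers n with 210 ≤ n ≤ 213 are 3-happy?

210: 210 → 9 → 729 → 1080 → 513 → 153 → 153  (repeats 153)
211: 211 → 10 → 1  (reaches 1)
212: 212 → 17 → 344 → 155 → 251 → 134 → 92 → 737 → 713 → 371 → 371  (repeats 371)
213: 213 → 36 → 243 → 99 → 1458 → 702 → 351 → 153 → 153  (repeats 153)
3-happy: 211

1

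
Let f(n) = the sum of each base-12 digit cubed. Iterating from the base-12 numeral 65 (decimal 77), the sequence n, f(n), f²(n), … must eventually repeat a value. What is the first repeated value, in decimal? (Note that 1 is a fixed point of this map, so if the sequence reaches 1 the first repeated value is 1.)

77 = (6,5)_12 → 6³ + 5³ = 216 + 125 = 341
341 = (2,4,5)_12 → 2³ + 4³ + 5³ = 8 + 64 + 125 = 197
197 = (1,4,5)_12 → 1³ + 4³ + 5³ = 1 + 64 + 125 = 190
190 = (1,3,10)_12 → 1³ + 3³ + 10³ = 1 + 27 + 1000 = 1028
1028 = (7,1,8)_12 → 7³ + 1³ + 8³ = 343 + 1 + 512 = 856
856 = (5,11,4)_12 → 5³ + 11³ + 4³ = 125 + 1331 + 64 = 1520
1520 = (10,6,8)_12 → 10³ + 6³ + 8³ = 1000 + 216 + 512 = 1728
1728 = (1,0,0,0)_12 → 1³ + 0³ + 0³ + 0³ = 1 + 0 + 0 + 0 = 1  — reached the fixed point 1.
1 → 1, so 1 is the first repeated value.

1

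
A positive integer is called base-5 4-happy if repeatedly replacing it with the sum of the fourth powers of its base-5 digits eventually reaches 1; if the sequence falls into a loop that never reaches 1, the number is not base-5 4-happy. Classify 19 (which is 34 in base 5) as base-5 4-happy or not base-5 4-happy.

19 = (3,4)_5 → 3⁴ + 4⁴ = 337
337 = (2,3,2,2)_5 → 2⁴ + 3⁴ + 2⁴ + 2⁴ = 129
129 = (1,0,0,4)_5 → 1⁴ + 0⁴ + 0⁴ + 4⁴ = 257
257 = (2,0,1,2)_5 → 2⁴ + 0⁴ + 1⁴ + 2⁴ = 33
33 = (1,1,3)_5 → 1⁴ + 1⁴ + 3⁴ = 83
83 = (3,1,3)_5 → 3⁴ + 1⁴ + 3⁴ = 163
163 = (1,1,2,3)_5 → 1⁴ + 1⁴ + 2⁴ + 3⁴ = 99
99 = (3,4,4)_5 → 3⁴ + 4⁴ + 4⁴ = 593
593 = (4,3,3,3)_5 → 4⁴ + 3⁴ + 3⁴ + 3⁴ = 499
499 = (3,4,4,4)_5 → 3⁴ + 4⁴ + 4⁴ + 4⁴ = 849
849 = (1,1,3,4,4)_5 → 1⁴ + 1⁴ + 3⁴ + 4⁴ + 4⁴ = 595
595 = (4,3,4,0)_5 → 4⁴ + 3⁴ + 4⁴ + 0⁴ = 593  — 593 already seen; the sequence cycles without reaching 1.

not base-5 4-happy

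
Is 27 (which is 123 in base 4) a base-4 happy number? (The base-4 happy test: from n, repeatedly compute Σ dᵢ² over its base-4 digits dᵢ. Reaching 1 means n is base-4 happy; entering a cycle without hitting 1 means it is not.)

27 = (1,2,3)_4 → 1² + 2² + 3² = 14
14 = (3,2)_4 → 3² + 2² = 13
13 = (3,1)_4 → 3² + 1² = 10
10 = (2,2)_4 → 2² + 2² = 8
8 = (2,0)_4 → 2² + 0² = 4
4 = (1,0)_4 → 1² + 0² = 1  — reached 1.

base-4 happy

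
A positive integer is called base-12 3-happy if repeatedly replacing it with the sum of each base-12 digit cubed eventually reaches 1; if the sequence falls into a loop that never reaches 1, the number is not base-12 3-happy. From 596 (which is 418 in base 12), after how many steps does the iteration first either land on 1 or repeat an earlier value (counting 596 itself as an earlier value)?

14

596 = (4,1,8)_12 → 577
577 = (4,0,1)_12 → 65
65 = (5,5)_12 → 250
250 = (1,8,10)_12 → 1513
1513 = (10,6,1)_12 → 1217
1217 = (8,5,5)_12 → 762
762 = (5,3,6)_12 → 368
368 = (2,6,8)_12 → 736
736 = (5,1,4)_12 → 190
190 = (1,3,10)_12 → 1028
1028 = (7,1,8)_12 → 856
856 = (5,11,4)_12 → 1520
1520 = (10,6,8)_12 → 1728
1728 = (1,0,0,0)_12 → 1  — reached 1.
That took 14 steps.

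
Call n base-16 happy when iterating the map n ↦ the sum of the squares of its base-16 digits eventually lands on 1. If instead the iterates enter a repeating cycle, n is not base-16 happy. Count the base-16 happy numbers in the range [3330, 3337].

3330: 3330 → 173 → 269 → 170 → 200 → 208 → 169 → 181 → 146 → 85 → 50 → 13 → 169  — not base-16 happy
3331: 3331 → 178 → 125 → 218 → 269 → 170 → 200 → 208 → 169 → 181 → 146 → 85 → 50 → 13 → 169  — not base-16 happy
3332: 3332 → 185 → 202 → 244 → 241 → 226 → 200 → 208 → 169 → 181 → 146 → 85 → 50 → 13 → 169  — not base-16 happy
3333: 3333 → 194 → 148 → 97 → 37 → 29 → 170 → 200 → 208 → 169 → 181 → 146 → 85 → 50 → 13 → 169  — not base-16 happy
3334: 3334 → 205 → 313 → 91 → 146 → 85 → 50 → 13 → 169 → 181 → 146  — not base-16 happy
3335: 3335 → 218 → 269 → 170 → 200 → 208 → 169 → 181 → 146 → 85 → 50 → 13 → 169  — not base-16 happy
3336: 3336 → 233 → 277 → 27 → 122 → 149 → 106 → 136 → 128 → 64 → 16 → 1  — base-16 happy
3337: 3337 → 250 → 325 → 42 → 104 → 100 → 52 → 25 → 82 → 29 → 170 → 200 → 208 → 169 → 181 → 146 → 85 → 50 → 13 → 169  — not base-16 happy
base-16 happy: 3336

1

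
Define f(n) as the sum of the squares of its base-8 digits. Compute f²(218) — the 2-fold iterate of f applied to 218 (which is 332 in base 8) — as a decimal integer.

40

218 = (3,3,2)_8 → 22
22 = (2,6)_8 → 40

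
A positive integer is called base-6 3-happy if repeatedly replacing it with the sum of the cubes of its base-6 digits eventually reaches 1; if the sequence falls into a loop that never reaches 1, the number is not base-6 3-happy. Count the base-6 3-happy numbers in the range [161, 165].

4

161: 161 → 197 → 258 → 3 → 27 → 91 → 36 → 1  (reaches 1)
162: 162 → 91 → 36 → 1  (reaches 1)
163: 163 → 92 → 43 → 3 → 27 → 91 → 36 → 1  (reaches 1)
164: 164 → 99 → 99  (repeats 99)
165: 165 → 118 → 92 → 43 → 3 → 27 → 91 → 36 → 1  (reaches 1)
base-6 3-happy: 161, 162, 163, 165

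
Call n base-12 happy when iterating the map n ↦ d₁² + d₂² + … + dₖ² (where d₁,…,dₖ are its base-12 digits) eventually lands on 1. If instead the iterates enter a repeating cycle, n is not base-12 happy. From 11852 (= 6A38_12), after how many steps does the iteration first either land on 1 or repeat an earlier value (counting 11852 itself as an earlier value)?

11852 = (6,10,3,8)_12 → 6² + 10² + 3² + 8² = 209
209 = (1,5,5)_12 → 1² + 5² + 5² = 51
51 = (4,3)_12 → 4² + 3² = 25
25 = (2,1)_12 → 2² + 1² = 5
5 = (5)_12 → 5² = 25  — 25 repeats.
That took 5 steps.

5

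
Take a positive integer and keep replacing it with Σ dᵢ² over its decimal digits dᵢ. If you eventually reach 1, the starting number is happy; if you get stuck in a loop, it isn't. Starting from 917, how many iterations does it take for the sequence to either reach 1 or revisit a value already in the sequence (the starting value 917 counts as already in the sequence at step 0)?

917 → 131
131 → 11
11 → 2
2 → 4
4 → 16
16 → 37
37 → 58
58 → 89
89 → 145
145 → 42
42 → 20
20 → 4  — 4 repeats.
That took 12 steps.

12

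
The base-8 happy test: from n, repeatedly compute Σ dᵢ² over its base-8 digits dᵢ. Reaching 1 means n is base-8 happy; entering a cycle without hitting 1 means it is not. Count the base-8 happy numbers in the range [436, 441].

436: 436 → 88 → 10 → 5 → 25 → 10  (repeats 10)
437: 437 → 97 → 18 → 8 → 1  (reaches 1)
438: 438 → 108 → 42 → 29 → 34 → 20 → 20  (repeats 20)
439: 439 → 121 → 51 → 45 → 50 → 40 → 25 → 10 → 5 → 25  (repeats 25)
440: 440 → 85 → 30 → 45 → 50 → 40 → 25 → 10 → 5 → 25  (repeats 25)
441: 441 → 86 → 41 → 26 → 13 → 26  (repeats 26)
base-8 happy: 437

1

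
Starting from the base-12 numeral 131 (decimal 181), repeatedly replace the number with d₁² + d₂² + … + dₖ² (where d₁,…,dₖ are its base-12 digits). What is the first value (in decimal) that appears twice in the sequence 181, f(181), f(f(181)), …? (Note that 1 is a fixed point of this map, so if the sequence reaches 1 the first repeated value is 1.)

25

181 = (1,3,1)_12 → 1² + 3² + 1² = 1 + 9 + 1 = 11
11 = (11)_12 → 11² = 121
121 = (10,1)_12 → 10² + 1² = 100 + 1 = 101
101 = (8,5)_12 → 8² + 5² = 64 + 25 = 89
89 = (7,5)_12 → 7² + 5² = 49 + 25 = 74
74 = (6,2)_12 → 6² + 2² = 36 + 4 = 40
40 = (3,4)_12 → 3² + 4² = 9 + 16 = 25
25 = (2,1)_12 → 2² + 1² = 4 + 1 = 5
5 = (5)_12 → 5² = 25  — 25 already appeared earlier.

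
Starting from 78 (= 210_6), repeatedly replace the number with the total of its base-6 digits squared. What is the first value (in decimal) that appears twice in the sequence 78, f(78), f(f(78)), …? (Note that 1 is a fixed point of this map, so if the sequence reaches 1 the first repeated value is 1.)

78 = (2,1,0)_6 → 2² + 1² + 0² = 5
5 = (5)_6 → 5² = 25
25 = (4,1)_6 → 4² + 1² = 17
17 = (2,5)_6 → 2² + 5² = 29
29 = (4,5)_6 → 4² + 5² = 41
41 = (1,0,5)_6 → 1² + 0² + 5² = 26
26 = (4,2)_6 → 4² + 2² = 20
20 = (3,2)_6 → 3² + 2² = 13
13 = (2,1)_6 → 2² + 1² = 5  — 5 already appeared earlier.

5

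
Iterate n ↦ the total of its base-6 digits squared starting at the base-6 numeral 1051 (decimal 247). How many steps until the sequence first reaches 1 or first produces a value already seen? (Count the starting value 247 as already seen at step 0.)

247 = (1,0,5,1)_6 → 1² + 0² + 5² + 1² = 27
27 = (4,3)_6 → 4² + 3² = 25
25 = (4,1)_6 → 4² + 1² = 17
17 = (2,5)_6 → 2² + 5² = 29
29 = (4,5)_6 → 4² + 5² = 41
41 = (1,0,5)_6 → 1² + 0² + 5² = 26
26 = (4,2)_6 → 4² + 2² = 20
20 = (3,2)_6 → 3² + 2² = 13
13 = (2,1)_6 → 2² + 1² = 5
5 = (5)_6 → 5² = 25  — 25 repeats.
That took 10 steps.

10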